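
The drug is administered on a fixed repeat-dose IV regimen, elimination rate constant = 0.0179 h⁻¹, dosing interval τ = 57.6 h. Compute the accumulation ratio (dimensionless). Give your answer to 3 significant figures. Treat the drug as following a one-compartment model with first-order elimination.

1.55

e^(−kτ) = e^(−0.01790 × 57.6) = 0.3566
Accumulation ratio R = 1 / (1 − e^(−kτ)) = 1 / (1 − 0.3566) = 1.554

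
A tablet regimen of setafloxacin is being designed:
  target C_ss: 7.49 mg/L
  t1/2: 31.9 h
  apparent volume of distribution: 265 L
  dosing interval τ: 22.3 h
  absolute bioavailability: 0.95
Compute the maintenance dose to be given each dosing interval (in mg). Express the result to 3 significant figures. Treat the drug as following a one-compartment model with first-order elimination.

k = ln2 / t½ = 0.693147 / 31.9 = 0.02173 h⁻¹
CL = k × Vd = 0.02173 × 265 = 5.758 L/h
At steady state, F × (Dose/τ) = Css × CL.
Dose = Css × CL × τ / F = 7.49 × 5.758 × 22.3 / 0.95 = 1012 mg

1010 mg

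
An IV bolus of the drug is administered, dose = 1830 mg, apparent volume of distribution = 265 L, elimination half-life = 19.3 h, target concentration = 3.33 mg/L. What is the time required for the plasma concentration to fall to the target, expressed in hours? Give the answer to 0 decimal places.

C₀ = Dose / Vd = 1830 / 265 = 6.906 mg/L
k = ln2 / t½ = 0.693147 / 19.3 = 0.03591 h⁻¹
t = ln(C₀ / C) / k = ln(6.906 / 3.33) / 0.03591
  = ln(2.074) / 0.03591 = 0.7295 / 0.03591 = 20.31 h

20 h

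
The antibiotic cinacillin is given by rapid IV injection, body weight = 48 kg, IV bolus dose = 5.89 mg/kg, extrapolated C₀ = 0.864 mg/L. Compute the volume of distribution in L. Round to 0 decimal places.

327 L

Dose = 5.89 × 48 = 282.7 mg
Vd = Dose / C₀ = 282.7 / 0.864 = 327.2 L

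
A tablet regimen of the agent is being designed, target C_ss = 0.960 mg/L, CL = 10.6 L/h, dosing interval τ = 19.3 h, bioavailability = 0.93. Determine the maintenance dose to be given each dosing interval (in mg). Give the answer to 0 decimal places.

At steady state, F × (Dose/τ) = Css × CL.
Dose = Css × CL × τ / F = 0.960 × 10.60 × 19.3 / 0.93 = 211.2 mg

211 mg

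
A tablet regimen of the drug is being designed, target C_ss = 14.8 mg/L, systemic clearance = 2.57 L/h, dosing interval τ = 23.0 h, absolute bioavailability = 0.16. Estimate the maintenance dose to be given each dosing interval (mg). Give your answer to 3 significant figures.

5470 mg

At steady state, F × (Dose/τ) = Css × CL.
Dose = Css × CL × τ / F = 14.8 × 2.570 × 23.0 / 0.16 = 5468 mg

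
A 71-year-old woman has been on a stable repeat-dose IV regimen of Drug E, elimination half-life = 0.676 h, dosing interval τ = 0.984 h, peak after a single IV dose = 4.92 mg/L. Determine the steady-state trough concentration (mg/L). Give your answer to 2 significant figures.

k = ln2 / t½ = 0.693147 / 0.676 = 1.025 h⁻¹
e^(−kτ) = e^(−1.025 × 0.984) = 0.3647
Accumulation ratio R = 1 / (1 − e^(−kτ)) = 1 / (1 − 0.3647) = 1.574
Steady-state trough = C₀ × R × e^(−kτ) = 4.92 × 1.574 × 0.3647 = 2.824 mg/L

2.8 mg/L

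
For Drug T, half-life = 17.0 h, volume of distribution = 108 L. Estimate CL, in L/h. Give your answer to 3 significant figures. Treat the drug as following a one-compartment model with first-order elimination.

k = ln2 / t½ = 0.693147 / 17.0 = 0.04077 h⁻¹
CL = k × Vd = 0.04077 × 108 = 4.403 L/h

4.40 L/h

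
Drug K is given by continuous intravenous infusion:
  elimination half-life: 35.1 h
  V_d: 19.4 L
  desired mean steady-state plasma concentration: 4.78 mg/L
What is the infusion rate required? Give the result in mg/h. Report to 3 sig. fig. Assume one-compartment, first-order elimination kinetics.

1.83 mg/h

k = ln2 / t½ = 0.693147 / 35.1 = 0.01975 h⁻¹
CL = k × Vd = 0.01975 × 19.4 = 0.3832 L/h
At steady state, infusion rate R₀ = Css × CL = 4.78 × 0.3832 = 1.832 mg/h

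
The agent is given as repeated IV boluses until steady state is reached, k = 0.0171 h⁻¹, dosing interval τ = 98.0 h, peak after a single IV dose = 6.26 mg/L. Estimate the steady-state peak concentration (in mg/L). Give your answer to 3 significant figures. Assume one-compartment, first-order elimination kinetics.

e^(−kτ) = e^(−0.01710 × 98.0) = 0.1872
Accumulation ratio R = 1 / (1 − e^(−kτ)) = 1 / (1 − 0.1872) = 1.230
Steady-state peak = C₀ × R = 6.26 × 1.230 = 7.700 mg/L

7.70 mg/L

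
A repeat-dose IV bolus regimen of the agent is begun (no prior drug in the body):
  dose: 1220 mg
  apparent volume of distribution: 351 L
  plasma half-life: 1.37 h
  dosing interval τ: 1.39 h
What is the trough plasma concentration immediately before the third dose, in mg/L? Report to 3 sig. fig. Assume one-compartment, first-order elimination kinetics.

2.57 mg/L

C₀ per dose = Dose / Vd = 1220 / 351 = 3.476 mg/L
k = ln2 / t½ = 0.693147 / 1.37 = 0.5059 h⁻¹
Fraction remaining after one interval: r = e^(−kτ) = e^(−0.5059 × 1.39) = 0.4950
Before dose 3, 2 doses have been given (aged 1τ, 2τ).
C_trough = C₀ × (r + r²) = 3.476 × (0.4950 + 0.2450) = 2.572 mg/L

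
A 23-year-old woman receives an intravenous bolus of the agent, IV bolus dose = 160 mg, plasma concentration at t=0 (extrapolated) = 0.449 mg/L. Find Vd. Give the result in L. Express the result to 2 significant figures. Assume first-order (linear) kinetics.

Vd = Dose / C₀ = 160.0 / 0.449 = 356.3 L

360 L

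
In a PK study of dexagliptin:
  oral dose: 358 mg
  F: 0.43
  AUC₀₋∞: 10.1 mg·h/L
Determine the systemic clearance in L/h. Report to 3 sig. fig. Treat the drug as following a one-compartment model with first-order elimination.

15.2 L/h

CL = F·Dose / AUC = 0.43 × 358 / 10.1 = 15.24 L/h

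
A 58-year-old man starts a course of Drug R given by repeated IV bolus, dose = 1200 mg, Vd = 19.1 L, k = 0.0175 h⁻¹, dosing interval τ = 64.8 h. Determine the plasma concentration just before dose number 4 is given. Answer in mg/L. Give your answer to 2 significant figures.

C₀ per dose = Dose / Vd = 1200 / 19.1 = 62.83 mg/L
Fraction remaining after one interval: r = e^(−kτ) = e^(−0.01750 × 64.8) = 0.3217
Before dose 4, 3 doses have been given (aged 1τ, 2τ, 3τ).
C_trough = C₀ × (r + r² + … + r^3) = C₀ × r(1−r^3)/(1−r)
        = 62.83 × 0.3217 × (1 − 0.03329) / (1 − 0.3217) = 28.81 mg/L

29 mg/L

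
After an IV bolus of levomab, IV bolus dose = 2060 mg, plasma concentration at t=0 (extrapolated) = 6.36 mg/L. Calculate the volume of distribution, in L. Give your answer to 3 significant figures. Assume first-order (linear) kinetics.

Vd = Dose / C₀ = 2060 / 6.36 = 323.9 L

324 L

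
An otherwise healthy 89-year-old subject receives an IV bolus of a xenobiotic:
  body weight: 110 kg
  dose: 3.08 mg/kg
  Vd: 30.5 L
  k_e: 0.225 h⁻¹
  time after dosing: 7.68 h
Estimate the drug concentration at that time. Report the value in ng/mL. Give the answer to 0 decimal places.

Total dose = 3.08 × 110 = 338.8 mg
C₀ = Dose / Vd = 338.8 / 30.5 = 11.11 mg/L
C = C₀ · e^(−k·t) = 11.11 × e^(−0.2250 × 7.68)
  = 11.11 × 0.1776 = 1.973 mg/L
Convert: 1.973 mg/L × 1000 = 1973 ng/mL

1973 ng/mL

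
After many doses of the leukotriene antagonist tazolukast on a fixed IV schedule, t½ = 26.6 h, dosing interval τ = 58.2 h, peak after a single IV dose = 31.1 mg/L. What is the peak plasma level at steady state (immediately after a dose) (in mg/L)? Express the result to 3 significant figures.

k = ln2 / t½ = 0.693147 / 26.6 = 0.02606 h⁻¹
e^(−kτ) = e^(−0.02606 × 58.2) = 0.2194
Accumulation ratio R = 1 / (1 − e^(−kτ)) = 1 / (1 − 0.2194) = 1.281
Steady-state peak = C₀ × R = 31.1 × 1.281 = 39.84 mg/L

39.8 mg/L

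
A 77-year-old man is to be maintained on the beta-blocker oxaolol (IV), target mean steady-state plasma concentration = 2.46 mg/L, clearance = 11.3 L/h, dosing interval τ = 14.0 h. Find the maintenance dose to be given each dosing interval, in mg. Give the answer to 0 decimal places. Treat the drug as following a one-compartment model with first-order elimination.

389 mg

At steady state, Dose/τ = Css × CL.
Dose = Css × CL × τ = 2.46 × 11.30 × 14.0 = 389.2 mg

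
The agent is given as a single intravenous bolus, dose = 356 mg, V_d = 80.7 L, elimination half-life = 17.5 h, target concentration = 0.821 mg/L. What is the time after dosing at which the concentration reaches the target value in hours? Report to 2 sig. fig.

C₀ = Dose / Vd = 356.0 / 80.7 = 4.411 mg/L
k = ln2 / t½ = 0.693147 / 17.5 = 0.03961 h⁻¹
t = ln(C₀ / C) / k = ln(4.411 / 0.821) / 0.03961
  = ln(5.373) / 0.03961 = 1.681 / 0.03961 = 42.44 h

42 h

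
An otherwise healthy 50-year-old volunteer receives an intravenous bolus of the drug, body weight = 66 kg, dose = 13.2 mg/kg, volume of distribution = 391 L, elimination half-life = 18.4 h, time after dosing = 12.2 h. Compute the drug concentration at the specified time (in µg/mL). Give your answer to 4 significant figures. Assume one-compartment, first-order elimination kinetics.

Total dose = 13.2 × 66 = 871.2 mg
C₀ = Dose / Vd = 871.2 / 391 = 2.228 mg/L
k = ln2 / t½ = 0.693147 / 18.4 = 0.03767 h⁻¹
C = C₀ · e^(−k·t) = 2.228 × e^(−0.03767 × 12.2)
  = 2.228 × 0.6316 = 1.407 mg/L
(1.407 mg/L = 1.407 µg/mL)

1.407 µg/mL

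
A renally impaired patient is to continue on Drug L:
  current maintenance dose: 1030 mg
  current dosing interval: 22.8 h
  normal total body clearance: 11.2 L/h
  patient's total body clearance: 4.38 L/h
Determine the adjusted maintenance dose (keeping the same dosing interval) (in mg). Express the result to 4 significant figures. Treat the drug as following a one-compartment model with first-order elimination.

402.8 mg

To keep the same average steady-state level, dosing rate must scale with clearance.
CL ratio = 4.38 / 11.2 = 0.3911
New dose (same interval) = 1030 × 0.3911 = 402.8 mg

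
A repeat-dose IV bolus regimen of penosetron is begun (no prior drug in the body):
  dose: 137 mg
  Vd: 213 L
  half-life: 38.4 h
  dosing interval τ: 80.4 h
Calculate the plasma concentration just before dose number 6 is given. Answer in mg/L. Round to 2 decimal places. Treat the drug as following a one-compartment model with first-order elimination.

C₀ per dose = Dose / Vd = 137 / 213 = 0.6432 mg/L
k = ln2 / t½ = 0.693147 / 38.4 = 0.01805 h⁻¹
Fraction remaining after one interval: r = e^(−kτ) = e^(−0.01805 × 80.4) = 0.2343
Before dose 6, 5 doses have been given (aged 1τ, 2τ, 3τ, 4τ, 5τ).
C_trough = C₀ × (r + r² + … + r^5) = C₀ × r(1−r^5)/(1−r)
        = 0.6432 × 0.2343 × (1 − 0.0007061) / (1 − 0.2343) = 0.1967 mg/L

0.20 mg/L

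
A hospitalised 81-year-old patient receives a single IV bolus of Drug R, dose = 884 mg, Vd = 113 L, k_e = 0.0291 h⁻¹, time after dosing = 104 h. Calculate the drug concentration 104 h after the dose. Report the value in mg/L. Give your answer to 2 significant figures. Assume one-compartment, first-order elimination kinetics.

0.38 mg/L

C₀ = Dose / Vd = 884.0 / 113 = 7.823 mg/L
C = C₀ · e^(−k·t) = 7.823 × e^(−0.02910 × 104)
  = 7.823 × 0.04849 = 0.3793 mg/L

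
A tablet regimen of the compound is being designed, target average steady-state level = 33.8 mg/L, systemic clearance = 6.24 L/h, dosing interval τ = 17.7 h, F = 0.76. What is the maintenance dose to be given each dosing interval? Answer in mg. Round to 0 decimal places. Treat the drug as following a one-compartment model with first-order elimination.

At steady state, F × (Dose/τ) = Css × CL.
Dose = Css × CL × τ / F = 33.8 × 6.240 × 17.7 / 0.76 = 4912 mg

4912 mg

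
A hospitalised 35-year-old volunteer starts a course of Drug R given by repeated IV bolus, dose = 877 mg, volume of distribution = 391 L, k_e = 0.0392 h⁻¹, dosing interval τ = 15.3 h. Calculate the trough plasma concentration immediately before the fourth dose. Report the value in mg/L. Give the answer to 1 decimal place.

2.3 mg/L

C₀ per dose = Dose / Vd = 877 / 391 = 2.243 mg/L
Fraction remaining after one interval: r = e^(−kτ) = e^(−0.03920 × 15.3) = 0.5489
Before dose 4, 3 doses have been given (aged 1τ, 2τ, 3τ).
C_trough = C₀ × (r + r² + … + r^3) = C₀ × r(1−r^3)/(1−r)
        = 2.243 × 0.5489 × (1 − 0.1654) / (1 − 0.5489) = 2.278 mg/L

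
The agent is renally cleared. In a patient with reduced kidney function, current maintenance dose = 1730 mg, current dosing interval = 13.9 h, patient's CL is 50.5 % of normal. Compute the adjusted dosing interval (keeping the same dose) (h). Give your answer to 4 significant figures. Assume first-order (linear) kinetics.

27.52 h

To keep the same average steady-state level, dosing rate must scale with clearance.
CL ratio = 50.5 / 100 = 0.5050
New interval (same dose) = 13.9 / 0.5050 = 27.52 h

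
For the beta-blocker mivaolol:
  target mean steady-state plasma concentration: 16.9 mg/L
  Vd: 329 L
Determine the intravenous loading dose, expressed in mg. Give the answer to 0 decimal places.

LD = Css × Vd = 16.9 × 329 = 5560 mg

5560 mg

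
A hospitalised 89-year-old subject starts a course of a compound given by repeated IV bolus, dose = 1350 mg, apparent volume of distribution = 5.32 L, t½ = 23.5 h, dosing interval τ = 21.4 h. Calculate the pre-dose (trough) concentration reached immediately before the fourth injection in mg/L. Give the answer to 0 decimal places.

245 mg/L

C₀ per dose = Dose / Vd = 1350 / 5.32 = 253.8 mg/L
k = ln2 / t½ = 0.693147 / 23.5 = 0.02950 h⁻¹
Fraction remaining after one interval: r = e^(−kτ) = e^(−0.02950 × 21.4) = 0.5319
Before dose 4, 3 doses have been given (aged 1τ, 2τ, 3τ).
C_trough = C₀ × (r + r² + … + r^3) = C₀ × r(1−r^3)/(1−r)
        = 253.8 × 0.5319 × (1 − 0.1505) / (1 − 0.5319) = 245.0 mg/L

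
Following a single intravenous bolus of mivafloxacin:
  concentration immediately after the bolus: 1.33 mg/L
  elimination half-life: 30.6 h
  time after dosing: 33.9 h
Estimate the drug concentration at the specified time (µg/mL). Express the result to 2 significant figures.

k = ln2 / t½ = 0.693147 / 30.6 = 0.02265 h⁻¹
C = C₀ · e^(−k·t) = 1.330 × e^(−0.02265 × 33.9)
  = 1.330 × 0.4640 = 0.6171 mg/L
(0.6171 mg/L = 0.6171 µg/mL)

0.62 µg/mL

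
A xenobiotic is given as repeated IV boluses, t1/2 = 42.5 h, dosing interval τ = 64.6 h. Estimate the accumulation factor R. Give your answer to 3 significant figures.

k = ln2 / t½ = 0.693147 / 42.5 = 0.01631 h⁻¹
e^(−kτ) = e^(−0.01631 × 64.6) = 0.3487
Accumulation ratio R = 1 / (1 − e^(−kτ)) = 1 / (1 − 0.3487) = 1.535

1.54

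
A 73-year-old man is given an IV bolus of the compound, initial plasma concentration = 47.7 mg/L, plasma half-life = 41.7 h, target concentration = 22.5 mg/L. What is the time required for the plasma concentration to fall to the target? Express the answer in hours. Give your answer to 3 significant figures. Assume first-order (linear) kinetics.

k = ln2 / t½ = 0.693147 / 41.7 = 0.01662 h⁻¹
t = ln(C₀ / C) / k = ln(47.70 / 22.5) / 0.01662
  = ln(2.120) / 0.01662 = 0.7514 / 0.01662 = 45.21 h

45.2 h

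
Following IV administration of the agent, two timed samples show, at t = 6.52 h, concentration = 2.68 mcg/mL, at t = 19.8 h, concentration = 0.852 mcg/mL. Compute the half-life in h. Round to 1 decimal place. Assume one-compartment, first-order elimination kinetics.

k = ln(C₁/C₂) / (t₂ − t₁) = ln(2.68/0.852) / (19.8 − 6.52)
  = 1.146 / 13.28 = 0.08630 h⁻¹
t½ = ln2 / k = 0.693147 / 0.08630 = 8.032 h

8.0 h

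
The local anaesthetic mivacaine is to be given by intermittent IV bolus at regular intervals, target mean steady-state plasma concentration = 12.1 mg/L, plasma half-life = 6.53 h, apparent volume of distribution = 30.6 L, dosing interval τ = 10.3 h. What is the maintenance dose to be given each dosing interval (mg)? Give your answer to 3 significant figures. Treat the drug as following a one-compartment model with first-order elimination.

405 mg

k = ln2 / t½ = 0.693147 / 6.53 = 0.1061 h⁻¹
CL = k × Vd = 0.1061 × 30.6 = 3.247 L/h
At steady state, Dose/τ = Css × CL.
Dose = Css × CL × τ = 12.1 × 3.247 × 10.3 = 404.7 mg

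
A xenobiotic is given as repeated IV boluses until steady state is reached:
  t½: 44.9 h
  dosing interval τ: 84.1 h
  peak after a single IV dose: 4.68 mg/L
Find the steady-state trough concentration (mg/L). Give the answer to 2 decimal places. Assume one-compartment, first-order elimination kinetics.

1.76 mg/L

k = ln2 / t½ = 0.693147 / 44.9 = 0.01544 h⁻¹
e^(−kτ) = e^(−0.01544 × 84.1) = 0.2729
Accumulation ratio R = 1 / (1 − e^(−kτ)) = 1 / (1 − 0.2729) = 1.375
Steady-state trough = C₀ × R × e^(−kτ) = 4.68 × 1.375 × 0.2729 = 1.756 mg/L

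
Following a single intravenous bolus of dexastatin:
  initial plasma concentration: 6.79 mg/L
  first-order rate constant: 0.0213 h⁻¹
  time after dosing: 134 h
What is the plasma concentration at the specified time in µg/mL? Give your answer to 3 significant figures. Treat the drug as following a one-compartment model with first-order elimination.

0.391 µg/mL

C = C₀ · e^(−k·t) = 6.790 × e^(−0.02130 × 134)
  = 6.790 × 0.05760 = 0.3911 mg/L
(0.3911 mg/L = 0.3911 µg/mL)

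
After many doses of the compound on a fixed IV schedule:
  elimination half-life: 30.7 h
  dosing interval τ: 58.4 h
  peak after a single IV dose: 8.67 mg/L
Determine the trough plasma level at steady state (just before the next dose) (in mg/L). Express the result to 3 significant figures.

k = ln2 / t½ = 0.693147 / 30.7 = 0.02258 h⁻¹
e^(−kτ) = e^(−0.02258 × 58.4) = 0.2675
Accumulation ratio R = 1 / (1 − e^(−kτ)) = 1 / (1 − 0.2675) = 1.365
Steady-state trough = C₀ × R × e^(−kτ) = 8.67 × 1.365 × 0.2675 = 3.166 mg/L

3.17 mg/L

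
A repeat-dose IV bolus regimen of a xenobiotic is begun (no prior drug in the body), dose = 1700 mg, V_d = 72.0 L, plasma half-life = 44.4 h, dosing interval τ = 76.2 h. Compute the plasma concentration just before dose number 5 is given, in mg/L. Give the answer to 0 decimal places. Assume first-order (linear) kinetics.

10 mg/L

C₀ per dose = Dose / Vd = 1700 / 72.0 = 23.61 mg/L
k = ln2 / t½ = 0.693147 / 44.4 = 0.01561 h⁻¹
Fraction remaining after one interval: r = e^(−kτ) = e^(−0.01561 × 76.2) = 0.3044
Before dose 5, 4 doses have been given (aged 1τ, 2τ, 3τ, 4τ).
C_trough = C₀ × (r + r² + … + r^4) = C₀ × r(1−r^4)/(1−r)
        = 23.61 × 0.3044 × (1 − 0.008586) / (1 − 0.3044) = 10.24 mg/L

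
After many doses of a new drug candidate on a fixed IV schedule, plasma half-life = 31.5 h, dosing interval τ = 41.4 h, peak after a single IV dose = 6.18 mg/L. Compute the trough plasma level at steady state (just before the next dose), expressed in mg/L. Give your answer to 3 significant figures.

k = ln2 / t½ = 0.693147 / 31.5 = 0.02200 h⁻¹
e^(−kτ) = e^(−0.02200 × 41.4) = 0.4022
Accumulation ratio R = 1 / (1 − e^(−kτ)) = 1 / (1 − 0.4022) = 1.673
Steady-state trough = C₀ × R × e^(−kτ) = 6.18 × 1.673 × 0.4022 = 4.158 mg/L

4.16 mg/L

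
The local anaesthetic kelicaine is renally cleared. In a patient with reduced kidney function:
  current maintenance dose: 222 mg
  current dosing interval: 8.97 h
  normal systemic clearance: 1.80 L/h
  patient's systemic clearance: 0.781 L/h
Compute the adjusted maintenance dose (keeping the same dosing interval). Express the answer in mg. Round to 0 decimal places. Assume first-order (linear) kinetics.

To keep the same average steady-state level, dosing rate must scale with clearance.
CL ratio = 0.781 / 1.80 = 0.4339
New dose (same interval) = 222 × 0.4339 = 96.33 mg

96 mg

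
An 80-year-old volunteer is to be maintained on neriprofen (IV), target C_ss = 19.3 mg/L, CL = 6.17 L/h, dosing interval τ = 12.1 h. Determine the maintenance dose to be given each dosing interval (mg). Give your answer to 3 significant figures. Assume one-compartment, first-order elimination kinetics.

1440 mg

At steady state, Dose/τ = Css × CL.
Dose = Css × CL × τ = 19.3 × 6.170 × 12.1 = 1441 mg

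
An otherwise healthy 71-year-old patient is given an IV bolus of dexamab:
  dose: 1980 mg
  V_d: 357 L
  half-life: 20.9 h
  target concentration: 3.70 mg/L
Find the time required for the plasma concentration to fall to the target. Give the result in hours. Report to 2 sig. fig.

12 h

C₀ = Dose / Vd = 1980 / 357 = 5.546 mg/L
k = ln2 / t½ = 0.693147 / 20.9 = 0.03316 h⁻¹
t = ln(C₀ / C) / k = ln(5.546 / 3.70) / 0.03316
  = ln(1.499) / 0.03316 = 0.4048 / 0.03316 = 12.21 h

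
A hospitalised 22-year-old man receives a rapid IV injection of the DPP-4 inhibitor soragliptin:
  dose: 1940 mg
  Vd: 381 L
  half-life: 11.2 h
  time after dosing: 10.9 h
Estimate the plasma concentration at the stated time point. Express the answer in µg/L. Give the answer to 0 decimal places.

C₀ = Dose / Vd = 1940 / 381 = 5.092 mg/L
k = ln2 / t½ = 0.693147 / 11.2 = 0.06189 h⁻¹
C = C₀ · e^(−k·t) = 5.092 × e^(−0.06189 × 10.9)
  = 5.092 × 0.5094 = 2.594 mg/L
Convert: 2.594 mg/L × 1000 = 2594 µg/L

2594 µg/L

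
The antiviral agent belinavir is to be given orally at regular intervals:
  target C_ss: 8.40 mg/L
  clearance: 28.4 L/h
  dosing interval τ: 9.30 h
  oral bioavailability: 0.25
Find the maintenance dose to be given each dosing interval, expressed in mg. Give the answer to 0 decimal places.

At steady state, F × (Dose/τ) = Css × CL.
Dose = Css × CL × τ / F = 8.40 × 28.40 × 9.30 / 0.25 = 8874 mg

8874 mg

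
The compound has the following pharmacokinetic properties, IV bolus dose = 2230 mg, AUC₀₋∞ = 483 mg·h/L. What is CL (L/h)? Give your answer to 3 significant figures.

CL = Dose / AUC = 2230 / 483 = 4.617 L/h

4.62 L/h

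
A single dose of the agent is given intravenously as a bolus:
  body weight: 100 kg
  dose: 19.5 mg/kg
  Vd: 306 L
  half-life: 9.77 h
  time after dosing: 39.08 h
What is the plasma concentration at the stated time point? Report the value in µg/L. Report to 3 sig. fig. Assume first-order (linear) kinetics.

398 µg/L

Total dose = 19.5 × 100 = 1950 mg
C₀ = Dose / Vd = 1950 / 306 = 6.373 mg/L
k = ln2 / t½ = 0.693147 / 9.77 = 0.07095 h⁻¹
t / t½ = 39.08 / 9.77 = 4 half-lives
C = C₀ × (1/2)^4 = 6.373 × 0.06250 = 0.3983 mg/L
Convert: 0.3983 mg/L × 1000 = 398.3 µg/L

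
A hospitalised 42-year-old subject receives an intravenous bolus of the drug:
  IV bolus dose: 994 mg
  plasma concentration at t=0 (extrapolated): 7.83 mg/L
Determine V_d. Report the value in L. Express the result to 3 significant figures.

127 L

Vd = Dose / C₀ = 994.0 / 7.83 = 126.9 L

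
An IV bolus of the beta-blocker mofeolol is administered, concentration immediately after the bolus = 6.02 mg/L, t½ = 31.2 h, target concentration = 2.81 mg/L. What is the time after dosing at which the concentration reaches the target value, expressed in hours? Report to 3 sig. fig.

k = ln2 / t½ = 0.693147 / 31.2 = 0.02222 h⁻¹
t = ln(C₀ / C) / k = ln(6.020 / 2.81) / 0.02222
  = ln(2.142) / 0.02222 = 0.7617 / 0.02222 = 34.28 h

34.3 h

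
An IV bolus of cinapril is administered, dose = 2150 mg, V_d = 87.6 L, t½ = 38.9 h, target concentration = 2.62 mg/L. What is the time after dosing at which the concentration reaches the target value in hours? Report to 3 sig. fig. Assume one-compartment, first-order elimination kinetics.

C₀ = Dose / Vd = 2150 / 87.6 = 24.54 mg/L
k = ln2 / t½ = 0.693147 / 38.9 = 0.01782 h⁻¹
t = ln(C₀ / C) / k = ln(24.54 / 2.62) / 0.01782
  = ln(9.366) / 0.01782 = 2.237 / 0.01782 = 125.5 h

126 h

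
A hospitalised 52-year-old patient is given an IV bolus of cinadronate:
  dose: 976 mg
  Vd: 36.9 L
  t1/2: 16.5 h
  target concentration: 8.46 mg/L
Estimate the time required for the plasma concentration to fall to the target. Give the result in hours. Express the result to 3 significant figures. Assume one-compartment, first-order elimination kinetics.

27.1 h

C₀ = Dose / Vd = 976.0 / 36.9 = 26.45 mg/L
k = ln2 / t½ = 0.693147 / 16.5 = 0.04201 h⁻¹
t = ln(C₀ / C) / k = ln(26.45 / 8.46) / 0.04201
  = ln(3.126) / 0.04201 = 1.140 / 0.04201 = 27.14 h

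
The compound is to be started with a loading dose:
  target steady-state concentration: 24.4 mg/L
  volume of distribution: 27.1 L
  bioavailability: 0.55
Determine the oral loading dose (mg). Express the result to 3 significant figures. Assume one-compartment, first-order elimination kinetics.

LD = Css × Vd / F = 24.4 × 27.1 / 0.55 = 1202 mg

1200 mg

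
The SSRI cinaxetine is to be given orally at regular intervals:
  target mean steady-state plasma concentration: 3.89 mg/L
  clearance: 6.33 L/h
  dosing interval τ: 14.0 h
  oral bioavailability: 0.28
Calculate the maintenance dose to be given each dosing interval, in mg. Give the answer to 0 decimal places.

1231 mg

At steady state, F × (Dose/τ) = Css × CL.
Dose = Css × CL × τ / F = 3.89 × 6.330 × 14.0 / 0.28 = 1231 mg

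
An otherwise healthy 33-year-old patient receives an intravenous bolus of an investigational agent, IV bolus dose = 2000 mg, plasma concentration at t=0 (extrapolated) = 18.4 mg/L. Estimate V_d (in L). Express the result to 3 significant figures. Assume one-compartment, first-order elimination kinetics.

Vd = Dose / C₀ = 2000 / 18.4 = 108.7 L

109 L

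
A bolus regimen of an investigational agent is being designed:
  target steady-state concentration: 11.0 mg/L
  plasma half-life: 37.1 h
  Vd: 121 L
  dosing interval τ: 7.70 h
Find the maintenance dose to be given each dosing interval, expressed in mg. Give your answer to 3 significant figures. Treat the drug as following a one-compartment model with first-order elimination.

191 mg

k = ln2 / t½ = 0.693147 / 37.1 = 0.01868 h⁻¹
CL = k × Vd = 0.01868 × 121 = 2.260 L/h
At steady state, Dose/τ = Css × CL.
Dose = Css × CL × τ = 11.0 × 2.260 × 7.70 = 191.4 mg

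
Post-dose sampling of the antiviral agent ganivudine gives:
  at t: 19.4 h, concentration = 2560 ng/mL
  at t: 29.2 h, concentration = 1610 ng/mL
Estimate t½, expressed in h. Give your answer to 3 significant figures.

k = ln(C₁/C₂) / (t₂ − t₁) = ln(2560/1610) / (29.2 − 19.4)
  = 0.4638 / 9.800 = 0.04733 h⁻¹
t½ = ln2 / k = 0.693147 / 0.04733 = 14.64 h

14.6 h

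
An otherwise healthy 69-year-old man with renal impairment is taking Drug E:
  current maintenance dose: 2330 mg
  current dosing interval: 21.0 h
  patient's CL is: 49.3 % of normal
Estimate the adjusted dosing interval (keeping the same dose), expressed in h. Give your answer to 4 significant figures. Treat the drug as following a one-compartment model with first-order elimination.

To keep the same average steady-state level, dosing rate must scale with clearance.
CL ratio = 49.3 / 100 = 0.4930
New interval (same dose) = 21.0 / 0.4930 = 42.60 h

42.60 h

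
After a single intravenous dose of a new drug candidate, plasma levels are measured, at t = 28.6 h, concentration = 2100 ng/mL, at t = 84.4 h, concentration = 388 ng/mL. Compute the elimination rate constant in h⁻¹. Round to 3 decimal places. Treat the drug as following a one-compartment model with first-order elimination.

k = ln(C₁/C₂) / (t₂ − t₁) = ln(2100/388) / (84.4 − 28.6)
  = 1.689 / 55.80 = 0.03027 h⁻¹

0.030 h⁻¹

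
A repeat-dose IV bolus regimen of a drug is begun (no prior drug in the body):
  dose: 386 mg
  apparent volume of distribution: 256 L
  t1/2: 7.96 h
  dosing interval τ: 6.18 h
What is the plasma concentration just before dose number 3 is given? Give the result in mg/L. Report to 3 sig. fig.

C₀ per dose = Dose / Vd = 386 / 256 = 1.508 mg/L
k = ln2 / t½ = 0.693147 / 7.96 = 0.08708 h⁻¹
Fraction remaining after one interval: r = e^(−kτ) = e^(−0.08708 × 6.18) = 0.5838
Before dose 3, 2 doses have been given (aged 1τ, 2τ).
C_trough = C₀ × (r + r²) = 1.508 × (0.5838 + 0.3408) = 1.394 mg/L

1.39 mg/L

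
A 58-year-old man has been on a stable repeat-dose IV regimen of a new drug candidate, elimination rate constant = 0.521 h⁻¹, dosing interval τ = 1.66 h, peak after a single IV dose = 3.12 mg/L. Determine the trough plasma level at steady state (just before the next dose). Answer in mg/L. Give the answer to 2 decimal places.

2.27 mg/L

e^(−kτ) = e^(−0.5210 × 1.66) = 0.4211
Accumulation ratio R = 1 / (1 − e^(−kτ)) = 1 / (1 − 0.4211) = 1.727
Steady-state trough = C₀ × R × e^(−kτ) = 3.12 × 1.727 × 0.4211 = 2.269 mg/L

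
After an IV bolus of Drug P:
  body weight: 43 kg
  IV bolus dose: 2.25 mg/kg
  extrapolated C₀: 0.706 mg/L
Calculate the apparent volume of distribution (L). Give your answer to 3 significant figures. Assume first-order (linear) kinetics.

Dose = 2.25 × 43 = 96.75 mg
Vd = Dose / C₀ = 96.75 / 0.706 = 137.0 L

137 L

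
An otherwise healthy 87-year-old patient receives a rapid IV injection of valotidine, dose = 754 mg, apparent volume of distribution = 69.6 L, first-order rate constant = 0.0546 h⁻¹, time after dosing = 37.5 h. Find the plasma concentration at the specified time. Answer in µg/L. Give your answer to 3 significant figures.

1400 µg/L

C₀ = Dose / Vd = 754.0 / 69.6 = 10.83 mg/L
C = C₀ · e^(−k·t) = 10.83 × e^(−0.05460 × 37.5)
  = 10.83 × 0.1291 = 1.398 mg/L
Convert: 1.398 mg/L × 1000 = 1398 µg/L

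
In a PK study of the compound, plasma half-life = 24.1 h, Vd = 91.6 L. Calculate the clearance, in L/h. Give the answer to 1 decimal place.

2.6 L/h

k = ln2 / t½ = 0.693147 / 24.1 = 0.02876 h⁻¹
CL = k × Vd = 0.02876 × 91.6 = 2.634 L/h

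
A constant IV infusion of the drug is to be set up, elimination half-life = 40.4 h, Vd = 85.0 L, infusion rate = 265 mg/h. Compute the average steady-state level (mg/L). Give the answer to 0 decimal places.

182 mg/L

k = ln2 / t½ = 0.693147 / 40.4 = 0.01716 h⁻¹
CL = k × Vd = 0.01716 × 85.0 = 1.459 L/h
At steady state Css = R₀ / CL = 265 / 1.459 = 181.6 mg/L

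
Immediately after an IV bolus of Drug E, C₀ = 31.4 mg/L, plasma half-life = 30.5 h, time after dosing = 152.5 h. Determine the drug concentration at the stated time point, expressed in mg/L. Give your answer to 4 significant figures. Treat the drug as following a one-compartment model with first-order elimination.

0.9813 mg/L

k = ln2 / t½ = 0.693147 / 30.5 = 0.02273 h⁻¹
t / t½ = 152.5 / 30.5 = 5 half-lives
C = C₀ × (1/2)^5 = 31.40 × 0.03125 = 0.9813 mg/L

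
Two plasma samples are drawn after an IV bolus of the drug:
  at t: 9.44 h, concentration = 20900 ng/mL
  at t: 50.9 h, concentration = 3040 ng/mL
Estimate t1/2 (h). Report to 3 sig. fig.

14.9 h

k = ln(C₁/C₂) / (t₂ − t₁) = ln(20900/3040) / (50.9 − 9.44)
  = 1.928 / 41.46 = 0.04650 h⁻¹
t½ = ln2 / k = 0.693147 / 0.04650 = 14.91 h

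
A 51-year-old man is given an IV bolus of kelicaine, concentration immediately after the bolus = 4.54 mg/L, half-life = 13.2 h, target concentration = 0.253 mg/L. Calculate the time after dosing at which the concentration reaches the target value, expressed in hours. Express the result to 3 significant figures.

k = ln2 / t½ = 0.693147 / 13.2 = 0.05251 h⁻¹
t = ln(C₀ / C) / k = ln(4.540 / 0.253) / 0.05251
  = ln(17.94) / 0.05251 = 2.887 / 0.05251 = 54.98 h

55.0 h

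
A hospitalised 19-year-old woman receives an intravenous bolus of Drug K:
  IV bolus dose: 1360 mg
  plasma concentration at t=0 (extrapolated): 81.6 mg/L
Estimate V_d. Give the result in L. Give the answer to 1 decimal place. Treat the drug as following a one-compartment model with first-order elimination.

16.7 L

Vd = Dose / C₀ = 1360 / 81.6 = 16.67 L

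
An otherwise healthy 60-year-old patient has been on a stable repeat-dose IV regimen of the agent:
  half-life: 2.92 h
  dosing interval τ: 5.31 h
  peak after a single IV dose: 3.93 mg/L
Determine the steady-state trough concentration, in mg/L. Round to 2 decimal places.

k = ln2 / t½ = 0.693147 / 2.92 = 0.2374 h⁻¹
e^(−kτ) = e^(−0.2374 × 5.31) = 0.2835
Accumulation ratio R = 1 / (1 − e^(−kτ)) = 1 / (1 − 0.2835) = 1.396
Steady-state trough = C₀ × R × e^(−kτ) = 3.93 × 1.396 × 0.2835 = 1.555 mg/L

1.56 mg/L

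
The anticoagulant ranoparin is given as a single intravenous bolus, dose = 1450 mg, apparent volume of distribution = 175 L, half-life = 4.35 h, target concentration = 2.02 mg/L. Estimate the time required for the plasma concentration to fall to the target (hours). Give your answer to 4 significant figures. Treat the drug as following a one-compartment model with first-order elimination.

C₀ = Dose / Vd = 1450 / 175 = 8.286 mg/L
k = ln2 / t½ = 0.693147 / 4.35 = 0.1593 h⁻¹
t = ln(C₀ / C) / k = ln(8.286 / 2.02) / 0.1593
  = ln(4.102) / 0.1593 = 1.411 / 0.1593 = 8.858 h

8.858 h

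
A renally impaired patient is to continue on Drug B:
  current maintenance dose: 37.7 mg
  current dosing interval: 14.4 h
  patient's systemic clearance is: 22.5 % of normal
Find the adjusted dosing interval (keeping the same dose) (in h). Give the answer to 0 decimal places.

64 h

To keep the same average steady-state level, dosing rate must scale with clearance.
CL ratio = 22.5 / 100 = 0.2250
New interval (same dose) = 14.4 / 0.2250 = 64.00 h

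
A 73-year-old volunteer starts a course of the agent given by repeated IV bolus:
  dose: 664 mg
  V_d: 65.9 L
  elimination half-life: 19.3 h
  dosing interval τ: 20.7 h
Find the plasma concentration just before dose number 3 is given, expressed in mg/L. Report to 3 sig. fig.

C₀ per dose = Dose / Vd = 664 / 65.9 = 10.08 mg/L
k = ln2 / t½ = 0.693147 / 19.3 = 0.03591 h⁻¹
Fraction remaining after one interval: r = e^(−kτ) = e^(−0.03591 × 20.7) = 0.4755
Before dose 3, 2 doses have been given (aged 1τ, 2τ).
C_trough = C₀ × (r + r²) = 10.08 × (0.4755 + 0.2261) = 7.072 mg/L

7.07 mg/L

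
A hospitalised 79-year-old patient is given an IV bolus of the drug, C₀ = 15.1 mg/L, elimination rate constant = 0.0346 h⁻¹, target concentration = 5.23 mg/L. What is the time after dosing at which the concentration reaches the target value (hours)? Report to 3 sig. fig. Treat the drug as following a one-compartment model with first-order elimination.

t = ln(C₀ / C) / k = ln(15.10 / 5.23) / 0.03460
  = ln(2.887) / 0.03460 = 1.060 / 0.03460 = 30.64 h

30.6 h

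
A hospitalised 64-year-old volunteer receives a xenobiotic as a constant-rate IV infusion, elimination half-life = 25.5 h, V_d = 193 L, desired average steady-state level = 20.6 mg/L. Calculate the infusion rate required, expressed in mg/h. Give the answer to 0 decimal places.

k = ln2 / t½ = 0.693147 / 25.5 = 0.02718 h⁻¹
CL = k × Vd = 0.02718 × 193 = 5.246 L/h
At steady state, infusion rate R₀ = Css × CL = 20.6 × 5.246 = 108.1 mg/h

108 mg/h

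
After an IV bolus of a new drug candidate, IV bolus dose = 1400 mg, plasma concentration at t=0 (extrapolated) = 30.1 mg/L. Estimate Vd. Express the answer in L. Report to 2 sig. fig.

47 L

Vd = Dose / C₀ = 1400 / 30.1 = 46.51 L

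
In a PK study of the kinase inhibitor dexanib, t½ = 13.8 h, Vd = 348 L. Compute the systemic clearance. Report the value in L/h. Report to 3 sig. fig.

k = ln2 / t½ = 0.693147 / 13.8 = 0.05023 h⁻¹
CL = k × Vd = 0.05023 × 348 = 17.48 L/h

17.5 L/h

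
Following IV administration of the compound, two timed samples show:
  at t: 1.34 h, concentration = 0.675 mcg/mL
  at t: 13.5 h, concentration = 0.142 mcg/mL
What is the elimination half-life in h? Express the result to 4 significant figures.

k = ln(C₁/C₂) / (t₂ − t₁) = ln(0.675/0.142) / (13.5 − 1.34)
  = 1.559 / 12.16 = 0.1282 h⁻¹
t½ = ln2 / k = 0.693147 / 0.1282 = 5.407 h

5.407 h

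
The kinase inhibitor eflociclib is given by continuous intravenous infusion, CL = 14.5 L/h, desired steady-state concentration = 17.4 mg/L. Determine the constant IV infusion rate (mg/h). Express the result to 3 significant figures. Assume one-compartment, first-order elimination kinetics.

252 mg/h

At steady state, infusion rate R₀ = Css × CL = 17.4 × 14.50 = 252.3 mg/h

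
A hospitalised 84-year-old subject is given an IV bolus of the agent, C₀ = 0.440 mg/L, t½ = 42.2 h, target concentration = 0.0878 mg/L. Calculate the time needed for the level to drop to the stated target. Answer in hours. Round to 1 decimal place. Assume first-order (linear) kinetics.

98.1 h

k = ln2 / t½ = 0.693147 / 42.2 = 0.01643 h⁻¹
t = ln(C₀ / C) / k = ln(0.4400 / 0.0878) / 0.01643
  = ln(5.011) / 0.01643 = 1.612 / 0.01643 = 98.11 h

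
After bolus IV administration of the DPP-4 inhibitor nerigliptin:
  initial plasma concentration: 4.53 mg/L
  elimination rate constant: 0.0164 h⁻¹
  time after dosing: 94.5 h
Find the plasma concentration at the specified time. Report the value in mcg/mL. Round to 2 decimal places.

C = C₀ · e^(−k·t) = 4.530 × e^(−0.01640 × 94.5)
  = 4.530 × 0.2123 = 0.9617 mg/L
(0.9617 mg/L = 0.9617 mcg/mL)

0.96 mcg/mL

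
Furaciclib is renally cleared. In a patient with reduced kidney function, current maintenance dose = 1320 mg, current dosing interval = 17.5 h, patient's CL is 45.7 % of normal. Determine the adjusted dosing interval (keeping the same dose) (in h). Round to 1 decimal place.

38.3 h

To keep the same average steady-state level, dosing rate must scale with clearance.
CL ratio = 45.7 / 100 = 0.4570
New interval (same dose) = 17.5 / 0.4570 = 38.29 h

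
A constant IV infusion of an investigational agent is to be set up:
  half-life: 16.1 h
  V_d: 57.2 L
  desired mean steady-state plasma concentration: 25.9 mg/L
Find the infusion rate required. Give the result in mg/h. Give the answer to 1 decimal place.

k = ln2 / t½ = 0.693147 / 16.1 = 0.04305 h⁻¹
CL = k × Vd = 0.04305 × 57.2 = 2.462 L/h
At steady state, infusion rate R₀ = Css × CL = 25.9 × 2.462 = 63.77 mg/h

63.8 mg/h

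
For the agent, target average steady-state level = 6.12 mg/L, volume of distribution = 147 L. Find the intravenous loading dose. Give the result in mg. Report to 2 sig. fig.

LD = Css × Vd = 6.12 × 147 = 899.6 mg

900 mg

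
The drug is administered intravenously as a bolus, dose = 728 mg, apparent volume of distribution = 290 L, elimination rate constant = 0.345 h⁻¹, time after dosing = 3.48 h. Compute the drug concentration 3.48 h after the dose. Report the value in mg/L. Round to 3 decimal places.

0.756 mg/L

C₀ = Dose / Vd = 728.0 / 290 = 2.510 mg/L
C = C₀ · e^(−k·t) = 2.510 × e^(−0.3450 × 3.48)
  = 2.510 × 0.3010 = 0.7555 mg/L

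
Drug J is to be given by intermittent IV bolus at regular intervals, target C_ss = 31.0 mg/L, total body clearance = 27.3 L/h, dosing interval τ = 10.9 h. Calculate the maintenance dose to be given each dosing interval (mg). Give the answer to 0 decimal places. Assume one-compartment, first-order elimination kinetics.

At steady state, Dose/τ = Css × CL.
Dose = Css × CL × τ = 31.0 × 27.30 × 10.9 = 9225 mg

9225 mg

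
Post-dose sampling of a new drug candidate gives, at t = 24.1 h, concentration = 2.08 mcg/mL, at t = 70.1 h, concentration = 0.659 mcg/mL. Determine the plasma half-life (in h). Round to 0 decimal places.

k = ln(C₁/C₂) / (t₂ − t₁) = ln(2.08/0.659) / (70.1 − 24.1)
  = 1.149 / 46.00 = 0.02498 h⁻¹
t½ = ln2 / k = 0.693147 / 0.02498 = 27.75 h

28 h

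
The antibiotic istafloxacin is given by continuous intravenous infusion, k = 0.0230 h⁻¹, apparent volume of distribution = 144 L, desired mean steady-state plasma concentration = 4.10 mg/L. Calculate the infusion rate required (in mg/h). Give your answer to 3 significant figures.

13.6 mg/h

CL = k × Vd = 0.02300 × 144 = 3.312 L/h
At steady state, infusion rate R₀ = Css × CL = 4.10 × 3.312 = 13.58 mg/h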